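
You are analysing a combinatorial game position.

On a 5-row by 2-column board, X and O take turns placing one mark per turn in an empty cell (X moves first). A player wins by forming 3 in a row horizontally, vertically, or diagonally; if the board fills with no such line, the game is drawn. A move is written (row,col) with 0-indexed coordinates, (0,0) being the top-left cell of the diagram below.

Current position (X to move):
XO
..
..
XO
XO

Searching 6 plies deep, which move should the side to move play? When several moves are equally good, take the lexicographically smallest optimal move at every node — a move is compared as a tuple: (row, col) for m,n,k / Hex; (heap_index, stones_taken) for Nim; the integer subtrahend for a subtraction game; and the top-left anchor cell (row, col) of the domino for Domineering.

X's best at [XO/../../XO/XO]: (2,0)

p1 X@[XO/../../XO/XO]: (1,0)[XO/X./../XO/XO]-1 (1,1)[XO/.X/../XO/XO]-1 (2,0)[XO/../X./XO/XO]+1* (2,1)[XO/../.X/XO/XO]+0
p2 O@[XO/../X./XO/XO] terminal -1; root [XO/../../XO/XO] d6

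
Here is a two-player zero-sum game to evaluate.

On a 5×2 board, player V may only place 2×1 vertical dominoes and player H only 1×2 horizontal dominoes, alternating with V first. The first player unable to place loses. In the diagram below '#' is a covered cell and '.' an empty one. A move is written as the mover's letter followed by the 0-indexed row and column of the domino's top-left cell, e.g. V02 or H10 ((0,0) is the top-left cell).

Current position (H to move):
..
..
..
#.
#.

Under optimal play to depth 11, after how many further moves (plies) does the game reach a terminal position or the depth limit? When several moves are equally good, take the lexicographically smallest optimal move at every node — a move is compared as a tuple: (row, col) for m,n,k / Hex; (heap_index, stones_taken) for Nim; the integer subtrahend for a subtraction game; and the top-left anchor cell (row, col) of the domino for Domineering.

PV length from [../../../#./#.]: 3 plies

p1 H@[../../../#./#.]: H00[##/../../#./#.]-1 H10[../##/../#./#.]+1* H20[../../##/#./#.]-1
p2 V@[../##/../#./#.]: V21[../##/.#/##/#.]-1* V31[../##/../##/##]-1
p3 H@[../##/.#/##/#.]: H00[##/##/.#/##/#.]+1*
p4 V@[##/##/.#/##/#.] terminal -1; root [../../../#./#.] d11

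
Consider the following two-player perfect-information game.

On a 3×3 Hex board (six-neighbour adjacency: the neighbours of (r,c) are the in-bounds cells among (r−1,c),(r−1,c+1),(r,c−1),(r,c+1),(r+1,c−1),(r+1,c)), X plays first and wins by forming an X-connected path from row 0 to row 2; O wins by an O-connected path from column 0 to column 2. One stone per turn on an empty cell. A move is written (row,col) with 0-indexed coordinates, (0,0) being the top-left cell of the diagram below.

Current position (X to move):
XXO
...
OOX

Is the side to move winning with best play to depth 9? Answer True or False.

p1 X@[XXO/.../OOX]: (1,0)[XXO/X../OOX]-1* (1,1)[XXO/.X./OOX]-1 (1,2)[XXO/..X/OOX]-1
p2 O@[XXO/X../OOX]: (1,1)[XXO/XO./OOX]+1* (1,2)[XXO/X.O/OOX]+1
p3 X@[XXO/XO./OOX] terminal -1; root [XXO/.../OOX] d9

X winning at [XXO/.../OOX]: False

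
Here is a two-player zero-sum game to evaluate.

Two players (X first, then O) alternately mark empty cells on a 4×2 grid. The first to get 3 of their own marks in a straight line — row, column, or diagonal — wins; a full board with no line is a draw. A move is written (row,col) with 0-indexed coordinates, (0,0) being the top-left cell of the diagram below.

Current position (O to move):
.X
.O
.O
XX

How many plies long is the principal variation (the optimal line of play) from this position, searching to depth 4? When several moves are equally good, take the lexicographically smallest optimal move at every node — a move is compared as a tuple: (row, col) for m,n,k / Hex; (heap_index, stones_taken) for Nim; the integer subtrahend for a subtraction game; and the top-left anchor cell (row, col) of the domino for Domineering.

PV length from [.X/.O/.O/XX]: 3 plies

ply 1, O at .X/.O/.O/XX | (0,0)=+0→OX/.O/.O/XX*; (1,0)=+0→.X/OO/.O/XX; (2,0)=+0→.X/.O/OO/XX
ply 2, X at OX/.O/.O/XX | (1,0)=+0→OX/XO/.O/XX*; (2,0)=+0→OX/.O/XO/XX
ply 3, O at OX/XO/.O/XX | (2,0)=+0→OX/XO/OO/XX*
ply 4: OX/XO/OO/XX is terminal +0 (X); from .X/.O/.O/XX depth 4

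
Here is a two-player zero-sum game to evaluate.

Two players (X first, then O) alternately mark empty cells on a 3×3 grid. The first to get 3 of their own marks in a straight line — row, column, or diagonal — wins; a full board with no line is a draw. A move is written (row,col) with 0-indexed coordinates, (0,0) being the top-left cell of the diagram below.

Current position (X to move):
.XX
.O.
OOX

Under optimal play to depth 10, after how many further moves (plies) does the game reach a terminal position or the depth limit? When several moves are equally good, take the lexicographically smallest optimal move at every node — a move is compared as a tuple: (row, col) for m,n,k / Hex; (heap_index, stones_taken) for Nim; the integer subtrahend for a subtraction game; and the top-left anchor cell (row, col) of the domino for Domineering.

PV length from [.XX/.O./OOX]: 1 ply

p1 X@[.XX/.O./OOX]: (0,0)[XXX/.O./OOX]+1* (1,0)[.XX/XO./OOX]+1 (1,2)[.XX/.OX/OOX]+1
p2 O@[XXX/.O./OOX] terminal -1; root [.XX/.O./OOX] d10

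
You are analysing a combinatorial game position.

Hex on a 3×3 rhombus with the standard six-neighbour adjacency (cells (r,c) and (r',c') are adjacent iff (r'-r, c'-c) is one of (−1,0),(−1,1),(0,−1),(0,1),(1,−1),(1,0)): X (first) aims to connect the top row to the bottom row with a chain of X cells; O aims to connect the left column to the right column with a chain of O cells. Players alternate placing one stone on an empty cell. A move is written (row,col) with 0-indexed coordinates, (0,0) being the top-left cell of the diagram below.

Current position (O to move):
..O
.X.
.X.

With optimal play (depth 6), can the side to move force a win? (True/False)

O winning at [..O/.X./.X.]: True

[..O/.X./.X.] O move#1: (0,0):-1/O.O/.X./.X., (0,1):+1/.OO/.X./.X.*, (1,0):-1/..O/OX./.X., (1,2):-1/..O/.XO/.X., (2,0):-1/..O/.X./OX., (2,2):-1/..O/.X./.XO
[.OO/.X./.X.] X move#2: (0,0):-1/XOO/.X./.X.*, (1,0):-1/.OO/XX./.X., (1,2):-1/.OO/.XX/.X., (2,0):-1/.OO/.X./XX., (2,2):-1/.OO/.X./.XX
[XOO/.X./.X.] O move#3: (1,0):+1/XOO/OX./.X.*, (1,2):-1/XOO/.XO/.X., (2,0):-1/XOO/.X./OX., (2,2):-1/XOO/.X./.XO
[XOO/OX./.X.] end (terminal -1, X#4); searched ..O/.X./.X. to 6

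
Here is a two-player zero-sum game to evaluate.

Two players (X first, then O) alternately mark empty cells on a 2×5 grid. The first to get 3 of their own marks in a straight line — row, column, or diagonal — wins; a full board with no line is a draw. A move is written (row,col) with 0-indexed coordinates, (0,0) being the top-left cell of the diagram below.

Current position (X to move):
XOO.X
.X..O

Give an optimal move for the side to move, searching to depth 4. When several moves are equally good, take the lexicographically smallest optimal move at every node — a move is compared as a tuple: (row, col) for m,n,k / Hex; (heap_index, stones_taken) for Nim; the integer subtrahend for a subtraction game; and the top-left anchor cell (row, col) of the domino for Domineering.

X's best at [XOO.X/.X..O]: (0,3)

[XOO.X/.X..O] X move#1: (0,3):+0/XOOXX/.X..O*, (1,0):-1/XOO.X/XX..O, (1,2):-1/XOO.X/.XX.O, (1,3):-1/XOO.X/.X.XO
[XOOXX/.X..O] O move#2: (1,0):+0/XOOXX/OX..O*, (1,2):+0/XOOXX/.XO.O, (1,3):+0/XOOXX/.X.OO
[XOOXX/OX..O] X move#3: (1,2):+0/XOOXX/OXX.O*, (1,3):+0/XOOXX/OX.XO
[XOOXX/OXX.O] O move#4: (1,3):+0/XOOXX/OXXOO*
[XOOXX/OXXOO] end (terminal +0, X#5); searched XOO.X/.X..O to 4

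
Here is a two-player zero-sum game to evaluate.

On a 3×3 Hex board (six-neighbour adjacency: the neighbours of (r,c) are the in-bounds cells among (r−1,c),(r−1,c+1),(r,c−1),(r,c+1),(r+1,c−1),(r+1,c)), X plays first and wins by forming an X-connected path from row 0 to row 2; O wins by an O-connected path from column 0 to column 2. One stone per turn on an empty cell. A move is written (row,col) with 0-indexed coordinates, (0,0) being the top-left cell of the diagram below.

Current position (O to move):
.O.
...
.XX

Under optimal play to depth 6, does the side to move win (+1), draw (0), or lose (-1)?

value(.O./.../.XX, O) = +1

p1 O@[.O./.../.XX]: (0,0)[OO./.../.XX]-1 (0,2)[.OO/.../.XX]+1* (1,0)[.O./O../.XX]-1 (1,1)[.O./.O./.XX]+1 (1,2)[.O./..O/.XX]+1 (2,0)[.O./.../OXX]-1
p2 X@[.OO/.../.XX]: (0,0)[XOO/.../.XX]-1* (1,0)[.OO/X../.XX]-1 (1,1)[.OO/.X./.XX]-1 (1,2)[.OO/..X/.XX]-1 (2,0)[.OO/.../XXX]-1
p3 O@[XOO/.../.XX]: (1,0)[XOO/O../.XX]+1* (1,1)[XOO/.O./.XX]+1 (1,2)[XOO/..O/.XX]-1 (2,0)[XOO/.../OXX]+1
p4 X@[XOO/O../.XX] terminal -1; root [.O./.../.XX] d6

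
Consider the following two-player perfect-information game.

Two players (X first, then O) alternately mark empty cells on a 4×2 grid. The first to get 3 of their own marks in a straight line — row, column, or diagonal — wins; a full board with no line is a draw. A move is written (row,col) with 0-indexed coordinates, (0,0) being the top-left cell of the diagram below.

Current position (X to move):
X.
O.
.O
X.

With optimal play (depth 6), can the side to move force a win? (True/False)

[X./O./.O/X.] X move#1: (0,1):+0/XX/O./.O/X.*, (1,1):+0/X./OX/.O/X., (2,0):-1/X./O./XO/X., (3,1):+0/X./O./.O/XX
[XX/O./.O/X.] O move#2: (1,1):+0/XX/OO/.O/X.*, (2,0):+0/XX/O./OO/X., (3,1):+0/XX/O./.O/XO
[XX/OO/.O/X.] X move#3: (2,0):-1/XX/OO/XO/X., (3,1):+0/XX/OO/.O/XX*
[XX/OO/.O/XX] O move#4: (2,0):+0/XX/OO/OO/XX*
[XX/OO/OO/XX] end (terminal +0, X#5); searched X./O./.O/X. to 6

X winning at [X./O./.O/X.]: False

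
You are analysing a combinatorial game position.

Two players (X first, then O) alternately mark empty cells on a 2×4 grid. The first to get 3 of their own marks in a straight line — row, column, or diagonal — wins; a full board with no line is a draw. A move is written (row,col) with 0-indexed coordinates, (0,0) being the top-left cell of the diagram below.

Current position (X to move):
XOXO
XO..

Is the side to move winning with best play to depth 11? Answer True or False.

ply 1, X at XOXO/XO.. | (1,2)=+0→XOXO/XOX.*; (1,3)=+0→XOXO/XO.X
ply 2, O at XOXO/XOX. | (1,3)=+0→XOXO/XOXO*
ply 3: XOXO/XOXO is terminal +0 (X); from XOXO/XO.. depth 11

X winning at [XOXO/XO..]: False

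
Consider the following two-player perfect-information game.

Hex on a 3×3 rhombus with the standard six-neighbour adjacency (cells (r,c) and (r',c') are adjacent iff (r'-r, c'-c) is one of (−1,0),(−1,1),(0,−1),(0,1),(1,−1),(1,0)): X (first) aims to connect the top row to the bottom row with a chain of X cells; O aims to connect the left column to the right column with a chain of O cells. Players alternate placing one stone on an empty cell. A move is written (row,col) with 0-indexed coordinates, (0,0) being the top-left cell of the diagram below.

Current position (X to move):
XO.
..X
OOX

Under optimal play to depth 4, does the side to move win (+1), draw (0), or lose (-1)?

ply 1, X at XO./..X/OOX | (0,2)=+1→XOX/..X/OOX*; (1,0)=+1→XO./X.X/OOX; (1,1)=+1→XO./.XX/OOX
ply 2: XOX/..X/OOX is terminal -1 (O); from XO./..X/OOX depth 4

value(XO./..X/OOX, X) = +1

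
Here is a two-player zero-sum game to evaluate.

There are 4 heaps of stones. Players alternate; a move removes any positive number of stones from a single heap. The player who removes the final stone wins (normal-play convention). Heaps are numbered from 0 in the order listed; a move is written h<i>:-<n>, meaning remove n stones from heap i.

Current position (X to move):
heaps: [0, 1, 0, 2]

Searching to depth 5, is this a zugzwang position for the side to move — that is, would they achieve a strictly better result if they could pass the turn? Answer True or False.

p1 X@[(0,1,0,2)]: h1:-1[(0,0,0,2)]-1 h3:-1[(0,1,0,1)]+1* h3:-2[(0,1,0,0)]-1
p2 O@[(0,1,0,1)]: h1:-1[(0,0,0,1)]-1* h3:-1[(0,1,0,0)]-1
p3 X@[(0,0,0,1)]: h3:-1[(0,0,0,0)]+1*
p4 O@[(0,0,0,0)] terminal -1; root [(0,1,0,2)] d5
if X skipped the turn, O would face:
~ p1 O@[(0,1,0,2)]: h1:-1[(0,0,0,2)]-1 h3:-1[(0,1,0,1)]+1* h3:-2[(0,1,0,0)]-1
~ p2 X@[(0,1,0,1)]: h1:-1[(0,0,0,1)]-1* h3:-1[(0,1,0,0)]-1
~ p3 O@[(0,0,0,1)]: h3:-1[(0,0,0,0)]+1*
~ p4 X@[(0,0,0,0)] terminal -1; root [(0,1,0,2)] d5
compare (X): move=+1 vs pass=-1

zugzwang((0,1,0,2), X) = False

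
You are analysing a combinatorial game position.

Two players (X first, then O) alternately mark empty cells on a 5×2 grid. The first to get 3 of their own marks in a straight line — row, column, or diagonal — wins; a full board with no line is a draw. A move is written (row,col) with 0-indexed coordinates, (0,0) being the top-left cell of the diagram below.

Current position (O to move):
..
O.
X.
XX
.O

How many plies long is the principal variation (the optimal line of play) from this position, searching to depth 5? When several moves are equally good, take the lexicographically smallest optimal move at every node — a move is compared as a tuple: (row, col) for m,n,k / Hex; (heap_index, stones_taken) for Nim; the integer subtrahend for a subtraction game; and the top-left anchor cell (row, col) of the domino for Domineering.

PV length from [../O./X./XX/.O]: 5 plies

p1 O@[../O./X./XX/.O]: (0,0)[O./O./X./XX/.O]-1 (0,1)[.O/O./X./XX/.O]-1 (1,1)[../OO/X./XX/.O]-1 (2,1)[../O./XO/XX/.O]-1 (4,0)[../O./X./XX/OO]+0*
p2 X@[../O./X./XX/OO]: (0,0)[X./O./X./XX/OO]+0* (0,1)[.X/O./X./XX/OO]+0 (1,1)[../OX/X./XX/OO]+0 (2,1)[../O./XX/XX/OO]+0
p3 O@[X./O./X./XX/OO]: (0,1)[XO/O./X./XX/OO]+0* (1,1)[X./OO/X./XX/OO]+0 (2,1)[X./O./XO/XX/OO]+0
p4 X@[XO/O./X./XX/OO]: (1,1)[XO/OX/X./XX/OO]+0* (2,1)[XO/O./XX/XX/OO]+0
p5 O@[XO/OX/X./XX/OO]: (2,1)[XO/OX/XO/XX/OO]+0*
p6 X@[XO/OX/XO/XX/OO] terminal +0; root [../O./X./XX/.O] d5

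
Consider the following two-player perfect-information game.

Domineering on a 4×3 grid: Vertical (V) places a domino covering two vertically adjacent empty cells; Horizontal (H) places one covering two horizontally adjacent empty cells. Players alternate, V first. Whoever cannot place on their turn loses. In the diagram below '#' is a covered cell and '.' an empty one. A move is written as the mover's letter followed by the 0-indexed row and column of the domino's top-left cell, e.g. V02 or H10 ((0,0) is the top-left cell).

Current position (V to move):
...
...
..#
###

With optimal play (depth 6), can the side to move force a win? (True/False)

V winning at [.../.../..#/###]: True

p1 V@[.../.../..#/###]: V00[#../#../..#/###]-1 V01[.#./.#./..#/###]+1* V02[..#/..#/..#/###]-1 V10[.../#../#.#/###]-1 V11[.../.#./.##/###]+1
p2 H@[.#./.#./..#/###]: H20[.#./.#./###/###]-1*
p3 V@[.#./.#./###/###]: V00[##./##./###/###]+1* V02[.##/.##/###/###]+1
p4 H@[##./##./###/###] terminal -1; root [.../.../..#/###] d6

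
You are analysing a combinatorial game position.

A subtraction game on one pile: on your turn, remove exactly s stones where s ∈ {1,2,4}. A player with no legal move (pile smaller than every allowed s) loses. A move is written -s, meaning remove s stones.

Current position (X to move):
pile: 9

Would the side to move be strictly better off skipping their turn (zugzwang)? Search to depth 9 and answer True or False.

zugzwang(9, X) = True

ply 1, X at 9 | -1=-1→8*; -2=-1→7; -4=-1→5
ply 2, O at 8 | -1=-1→7; -2=+1→6*; -4=-1→4
ply 3, X at 6 | -1=-1→5*; -2=-1→4; -4=-1→2
ply 4, O at 5 | -1=-1→4; -2=+1→3*; -4=-1→1
ply 5, X at 3 | -1=-1→2*; -2=-1→1
ply 6, O at 2 | -1=-1→1; -2=+1→0*
ply 7: 0 is terminal -1 (X); from 9 depth 9
suppose X passes — search the same position with O to move:
pass> ply 1, O at 9 | -1=-1→8*; -2=-1→7; -4=-1→5
pass> ply 2, X at 8 | -1=-1→7; -2=+1→6*; -4=-1→4
pass> ply 3, O at 6 | -1=-1→5*; -2=-1→4; -4=-1→2
pass> ply 4, X at 5 | -1=-1→4; -2=+1→3*; -4=-1→1
pass> ply 5, O at 3 | -1=-1→2*; -2=-1→1
pass> ply 6, X at 2 | -1=-1→1; -2=+1→0*
pass> ply 7: 0 is terminal -1 (O); from 9 depth 9
for X: play -1, pass +1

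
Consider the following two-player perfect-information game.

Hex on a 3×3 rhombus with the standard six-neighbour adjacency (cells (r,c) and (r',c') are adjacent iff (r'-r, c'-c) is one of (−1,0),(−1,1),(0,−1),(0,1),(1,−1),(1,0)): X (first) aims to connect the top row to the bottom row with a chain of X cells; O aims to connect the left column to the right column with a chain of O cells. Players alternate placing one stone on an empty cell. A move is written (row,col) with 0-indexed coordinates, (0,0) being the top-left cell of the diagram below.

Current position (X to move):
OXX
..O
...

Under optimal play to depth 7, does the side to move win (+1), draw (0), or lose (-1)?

value(OXX/..O/..., X) = +1

ply 1, X at OXX/..O/... | (1,0)=-1→OXX/X.O/...; (1,1)=+1→OXX/.XO/...*; (2,0)=+1→OXX/..O/X..; (2,1)=-1→OXX/..O/.X.; (2,2)=-1→OXX/..O/..X
ply 2, O at OXX/.XO/... | (1,0)=-1→OXX/OXO/...*; (2,0)=-1→OXX/.XO/O..; (2,1)=-1→OXX/.XO/.O.; (2,2)=-1→OXX/.XO/..O
ply 3, X at OXX/OXO/... | (2,0)=+1→OXX/OXO/X..*; (2,1)=+1→OXX/OXO/.X.; (2,2)=+1→OXX/OXO/..X
ply 4: OXX/OXO/X.. is terminal -1 (O); from OXX/..O/... depth 7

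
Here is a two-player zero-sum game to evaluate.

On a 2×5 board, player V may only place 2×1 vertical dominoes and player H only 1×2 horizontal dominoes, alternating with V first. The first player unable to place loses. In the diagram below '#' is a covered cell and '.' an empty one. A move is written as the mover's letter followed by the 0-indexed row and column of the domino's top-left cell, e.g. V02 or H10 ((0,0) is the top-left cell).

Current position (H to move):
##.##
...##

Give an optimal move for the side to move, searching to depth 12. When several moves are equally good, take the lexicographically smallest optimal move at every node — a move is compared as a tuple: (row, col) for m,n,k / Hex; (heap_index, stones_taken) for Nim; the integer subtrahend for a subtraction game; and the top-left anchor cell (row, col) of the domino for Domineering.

H's best at [##.##/...##]: H11

ply 1, H at ##.##/...## | H10=-1→##.##/##.##; H11=+1→##.##/.####*
ply 2: ##.##/.#### is terminal -1 (V); from ##.##/...## depth 12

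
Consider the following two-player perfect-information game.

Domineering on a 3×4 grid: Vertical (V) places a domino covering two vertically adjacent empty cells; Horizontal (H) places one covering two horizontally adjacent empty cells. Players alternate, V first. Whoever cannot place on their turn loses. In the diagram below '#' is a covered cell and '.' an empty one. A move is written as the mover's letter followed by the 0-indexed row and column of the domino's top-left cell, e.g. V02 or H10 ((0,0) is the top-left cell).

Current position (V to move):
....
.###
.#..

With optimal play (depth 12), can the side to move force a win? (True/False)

p1 V@[..../.###/.#..]: V00[#.../####/.#..]-1* V10[..../####/##..]-1
p2 H@[#.../####/.#..]: H01[###./####/.#..]+1* H02[#.##/####/.#..]+1 H22[#.../####/.###]+1
p3 V@[###./####/.#..] terminal -1; root [..../.###/.#..] d12

V winning at [..../.###/.#..]: False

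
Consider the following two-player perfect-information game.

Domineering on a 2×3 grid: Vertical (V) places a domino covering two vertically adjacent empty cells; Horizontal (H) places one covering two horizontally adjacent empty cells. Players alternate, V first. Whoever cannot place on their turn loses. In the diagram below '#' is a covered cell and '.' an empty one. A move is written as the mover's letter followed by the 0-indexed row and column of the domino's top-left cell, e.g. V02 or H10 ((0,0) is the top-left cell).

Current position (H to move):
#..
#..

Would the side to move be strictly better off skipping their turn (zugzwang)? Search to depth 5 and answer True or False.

ply 1, H at #../#.. | H01=+1→###/#..*; H11=+1→#../###
ply 2: ###/#.. is terminal -1 (V); from #../#.. depth 5
pass branch (V moves first from the same position):
  | ply 1, V at #../#.. | V01=+1→##./##.*; V02=+1→#.#/#.#
  | ply 2: ##./##. is terminal -1 (H); from #../#.. depth 5
H moving scores +1; H passing scores -1

zugzwang(#../#.., H) = False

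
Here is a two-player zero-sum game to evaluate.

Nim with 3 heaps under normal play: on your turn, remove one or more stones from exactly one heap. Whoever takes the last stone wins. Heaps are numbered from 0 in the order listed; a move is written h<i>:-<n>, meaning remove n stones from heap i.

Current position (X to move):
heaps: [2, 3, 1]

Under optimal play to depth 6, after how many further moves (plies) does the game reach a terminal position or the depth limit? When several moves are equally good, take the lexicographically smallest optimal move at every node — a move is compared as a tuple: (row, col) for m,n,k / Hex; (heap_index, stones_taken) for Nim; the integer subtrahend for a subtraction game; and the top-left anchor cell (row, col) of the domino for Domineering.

p1 X@[(2,3,1)]: h0:-1[(1,3,1)]-1* h0:-2[(0,3,1)]-1 h1:-1[(2,2,1)]-1 h1:-2[(2,1,1)]-1 h1:-3[(2,0,1)]-1 h2:-1[(2,3,0)]-1
p2 O@[(1,3,1)]: h0:-1[(0,3,1)]-1 h1:-1[(1,2,1)]-1 h1:-2[(1,1,1)]-1 h1:-3[(1,0,1)]+1* h2:-1[(1,3,0)]-1
p3 X@[(1,0,1)]: h0:-1[(0,0,1)]-1* h2:-1[(1,0,0)]-1
p4 O@[(0,0,1)]: h2:-1[(0,0,0)]+1*
p5 X@[(0,0,0)] terminal -1; root [(2,3,1)] d6

PV length from [(2,3,1)]: 4 plies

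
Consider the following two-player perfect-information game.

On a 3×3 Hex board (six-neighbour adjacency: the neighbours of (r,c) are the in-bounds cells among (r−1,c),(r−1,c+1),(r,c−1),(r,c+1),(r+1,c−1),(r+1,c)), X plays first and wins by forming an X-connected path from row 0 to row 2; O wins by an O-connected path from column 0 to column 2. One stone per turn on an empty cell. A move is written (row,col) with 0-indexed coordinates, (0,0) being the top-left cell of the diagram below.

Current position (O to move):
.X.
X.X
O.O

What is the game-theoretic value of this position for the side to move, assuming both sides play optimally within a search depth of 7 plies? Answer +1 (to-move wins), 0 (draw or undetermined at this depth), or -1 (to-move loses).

value(.X./X.X/O.O, O) = +1

[.X./X.X/O.O] O move#1: (0,0):-1/OX./X.X/O.O, (0,2):+1/.XO/X.X/O.O*, (1,1):+1/.X./XOX/O.O, (2,1):+1/.X./X.X/OOO
[.XO/X.X/O.O] X move#2: (0,0):-1/XXO/X.X/O.O*, (1,1):-1/.XO/XXX/O.O, (2,1):-1/.XO/X.X/OXO
[XXO/X.X/O.O] O move#3: (1,1):+1/XXO/XOX/O.O*, (2,1):+1/XXO/X.X/OOO
[XXO/XOX/O.O] end (terminal -1, X#4); searched .X./X.X/O.O to 7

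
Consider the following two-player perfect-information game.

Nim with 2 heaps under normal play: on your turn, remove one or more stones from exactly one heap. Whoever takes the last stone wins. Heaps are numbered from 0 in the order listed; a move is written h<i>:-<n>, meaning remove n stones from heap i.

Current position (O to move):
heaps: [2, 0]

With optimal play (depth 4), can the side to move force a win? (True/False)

O winning at [(2,0)]: True

[(2,0)] O move#1: h0:-1:-1/(1,0), h0:-2:+1/(0,0)*
[(0,0)] end (terminal -1, X#2); searched (2,0) to 4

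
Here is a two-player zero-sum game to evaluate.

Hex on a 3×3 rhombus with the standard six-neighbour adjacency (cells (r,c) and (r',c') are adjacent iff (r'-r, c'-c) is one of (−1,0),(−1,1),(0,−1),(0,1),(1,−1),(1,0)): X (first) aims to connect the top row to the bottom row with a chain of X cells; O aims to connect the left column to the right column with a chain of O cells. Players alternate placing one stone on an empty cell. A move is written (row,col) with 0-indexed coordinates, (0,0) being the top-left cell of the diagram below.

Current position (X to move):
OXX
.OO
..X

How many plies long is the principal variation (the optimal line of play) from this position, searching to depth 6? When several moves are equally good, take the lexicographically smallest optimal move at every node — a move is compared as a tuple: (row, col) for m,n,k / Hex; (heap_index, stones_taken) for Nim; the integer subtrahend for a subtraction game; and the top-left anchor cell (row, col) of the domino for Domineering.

p1 X@[OXX/.OO/..X]: (1,0)[OXX/XOO/..X]-1* (2,0)[OXX/.OO/X.X]-1 (2,1)[OXX/.OO/.XX]-1
p2 O@[OXX/XOO/..X]: (2,0)[OXX/XOO/O.X]+1* (2,1)[OXX/XOO/.OX]-1
p3 X@[OXX/XOO/O.X] terminal -1; root [OXX/.OO/..X] d6

PV length from [OXX/.OO/..X]: 2 plies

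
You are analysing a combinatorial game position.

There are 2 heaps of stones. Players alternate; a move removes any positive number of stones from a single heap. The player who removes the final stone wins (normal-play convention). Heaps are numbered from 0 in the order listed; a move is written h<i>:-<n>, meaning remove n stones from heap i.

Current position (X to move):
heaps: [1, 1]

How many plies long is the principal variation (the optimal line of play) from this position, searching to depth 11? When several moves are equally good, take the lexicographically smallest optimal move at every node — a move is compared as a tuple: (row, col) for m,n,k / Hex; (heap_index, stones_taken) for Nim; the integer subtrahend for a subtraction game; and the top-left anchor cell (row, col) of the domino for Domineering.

p1 X@[(1,1)]: h0:-1[(0,1)]-1* h1:-1[(1,0)]-1
p2 O@[(0,1)]: h1:-1[(0,0)]+1*
p3 X@[(0,0)] terminal -1; root [(1,1)] d11

PV length from [(1,1)]: 2 plies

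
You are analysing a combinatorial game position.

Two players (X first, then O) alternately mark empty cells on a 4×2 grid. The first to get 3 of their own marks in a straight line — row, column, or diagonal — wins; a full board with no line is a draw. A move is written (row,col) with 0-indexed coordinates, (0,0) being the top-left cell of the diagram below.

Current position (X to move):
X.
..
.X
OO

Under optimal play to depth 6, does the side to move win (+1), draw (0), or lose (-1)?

value(X./../.X/OO, X) = 0

ply 1, X at X./../.X/OO | (0,1)=+0→XX/../.X/OO*; (1,0)=+0→X./X./.X/OO; (1,1)=+0→X./.X/.X/OO; (2,0)=+0→X./../XX/OO
ply 2, O at XX/../.X/OO | (1,0)=-1→XX/O./.X/OO; (1,1)=+0→XX/.O/.X/OO*; (2,0)=-1→XX/../OX/OO
ply 3, X at XX/.O/.X/OO | (1,0)=+0→XX/XO/.X/OO*; (2,0)=+0→XX/.O/XX/OO
ply 4, O at XX/XO/.X/OO | (2,0)=+0→XX/XO/OX/OO*
ply 5: XX/XO/OX/OO is terminal +0 (X); from X./../.X/OO depth 6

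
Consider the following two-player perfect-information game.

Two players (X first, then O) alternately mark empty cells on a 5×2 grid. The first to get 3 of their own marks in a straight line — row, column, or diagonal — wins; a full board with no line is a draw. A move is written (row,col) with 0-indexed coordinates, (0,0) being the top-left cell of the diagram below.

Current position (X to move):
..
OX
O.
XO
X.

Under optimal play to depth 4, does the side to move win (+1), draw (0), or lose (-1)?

value(../OX/O./XO/X., X) = 0

[../OX/O./XO/X.] X move#1: (0,0):+0/X./OX/O./XO/X.*, (0,1):-1/.X/OX/O./XO/X., (2,1):-1/../OX/OX/XO/X., (4,1):-1/../OX/O./XO/XX
[X./OX/O./XO/X.] O move#2: (0,1):+0/XO/OX/O./XO/X.*, (2,1):+0/X./OX/OO/XO/X., (4,1):+0/X./OX/O./XO/XO
[XO/OX/O./XO/X.] X move#3: (2,1):+0/XO/OX/OX/XO/X.*, (4,1):+0/XO/OX/O./XO/XX
[XO/OX/OX/XO/X.] O move#4: (4,1):+0/XO/OX/OX/XO/XO*
[XO/OX/OX/XO/XO] end (terminal +0, X#5); searched ../OX/O./XO/X. to 4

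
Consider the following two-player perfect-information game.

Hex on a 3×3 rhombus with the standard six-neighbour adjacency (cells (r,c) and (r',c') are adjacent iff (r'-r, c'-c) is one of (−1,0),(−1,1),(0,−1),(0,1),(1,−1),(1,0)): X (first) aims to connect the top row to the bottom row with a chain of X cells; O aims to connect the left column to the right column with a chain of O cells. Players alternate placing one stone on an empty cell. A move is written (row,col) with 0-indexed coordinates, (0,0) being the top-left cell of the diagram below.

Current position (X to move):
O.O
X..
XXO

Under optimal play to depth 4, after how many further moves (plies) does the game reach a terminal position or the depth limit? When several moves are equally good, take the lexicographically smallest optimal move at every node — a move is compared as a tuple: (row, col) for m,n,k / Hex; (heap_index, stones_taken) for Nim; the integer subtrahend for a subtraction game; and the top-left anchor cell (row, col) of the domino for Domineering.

PV length from [O.O/X../XXO]: 1 ply

ply 1, X at O.O/X../XXO | (0,1)=+1→OXO/X../XXO*; (1,1)=-1→O.O/XX./XXO; (1,2)=-1→O.O/X.X/XXO
ply 2: OXO/X../XXO is terminal -1 (O); from O.O/X../XXO depth 4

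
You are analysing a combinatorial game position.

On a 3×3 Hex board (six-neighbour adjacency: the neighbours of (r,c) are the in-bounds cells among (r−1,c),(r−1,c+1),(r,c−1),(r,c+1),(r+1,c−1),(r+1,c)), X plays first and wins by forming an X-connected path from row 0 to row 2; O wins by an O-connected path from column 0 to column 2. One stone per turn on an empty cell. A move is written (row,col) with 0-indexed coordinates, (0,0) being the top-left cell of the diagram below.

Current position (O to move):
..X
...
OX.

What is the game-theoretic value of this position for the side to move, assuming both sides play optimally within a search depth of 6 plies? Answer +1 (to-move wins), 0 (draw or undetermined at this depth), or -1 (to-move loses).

p1 O@[..X/.../OX.]: (0,0)[O.X/.../OX.]-1* (0,1)[.OX/.../OX.]-1 (1,0)[..X/O../OX.]-1 (1,1)[..X/.O./OX.]-1 (1,2)[..X/..O/OX.]-1 (2,2)[..X/.../OXO]-1
p2 X@[O.X/.../OX.]: (0,1)[OXX/.../OX.]+1* (1,0)[O.X/X../OX.]+1 (1,1)[O.X/.X./OX.]+1 (1,2)[O.X/..X/OX.]+1 (2,2)[O.X/.../OXX]+1
p3 O@[OXX/.../OX.]: (1,0)[OXX/O../OX.]-1* (1,1)[OXX/.O./OX.]-1 (1,2)[OXX/..O/OX.]-1 (2,2)[OXX/.../OXO]-1
p4 X@[OXX/O../OX.]: (1,1)[OXX/OX./OX.]+1* (1,2)[OXX/O.X/OX.]+1 (2,2)[OXX/O../OXX]+1
p5 O@[OXX/OX./OX.] terminal -1; root [..X/.../OX.] d6

value(..X/.../OX., O) = -1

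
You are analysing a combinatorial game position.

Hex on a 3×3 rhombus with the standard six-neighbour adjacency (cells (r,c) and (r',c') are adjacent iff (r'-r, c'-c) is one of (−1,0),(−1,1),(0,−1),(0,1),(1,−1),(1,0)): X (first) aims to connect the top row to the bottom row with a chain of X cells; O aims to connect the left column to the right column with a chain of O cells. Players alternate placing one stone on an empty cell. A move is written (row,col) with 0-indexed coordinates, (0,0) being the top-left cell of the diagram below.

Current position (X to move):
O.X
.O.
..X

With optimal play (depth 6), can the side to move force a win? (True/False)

[O.X/.O./..X] X move#1: (0,1):-1/OXX/.O./..X, (1,0):-1/O.X/XO./..X, (1,2):+1/O.X/.OX/..X*, (2,0):-1/O.X/.O./X.X, (2,1):-1/O.X/.O./.XX
[O.X/.OX/..X] end (terminal -1, O#2); searched O.X/.O./..X to 6

X winning at [O.X/.O./..X]: True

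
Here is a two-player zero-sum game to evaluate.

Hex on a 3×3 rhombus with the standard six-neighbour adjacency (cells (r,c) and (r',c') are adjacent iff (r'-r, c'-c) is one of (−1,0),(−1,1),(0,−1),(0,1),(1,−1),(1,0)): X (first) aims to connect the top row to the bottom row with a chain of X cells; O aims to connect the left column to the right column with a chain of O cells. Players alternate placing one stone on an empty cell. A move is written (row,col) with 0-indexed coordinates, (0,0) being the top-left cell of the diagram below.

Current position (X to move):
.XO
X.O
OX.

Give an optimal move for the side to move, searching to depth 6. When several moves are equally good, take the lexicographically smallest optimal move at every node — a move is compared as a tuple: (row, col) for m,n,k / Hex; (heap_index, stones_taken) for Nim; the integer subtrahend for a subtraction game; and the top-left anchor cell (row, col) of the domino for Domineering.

p1 X@[.XO/X.O/OX.]: (0,0)[XXO/X.O/OX.]-1 (1,1)[.XO/XXO/OX.]+1* (2,2)[.XO/X.O/OXX]-1
p2 O@[.XO/XXO/OX.] terminal -1; root [.XO/X.O/OX.] d6

X's best at [.XO/X.O/OX.]: (1,1)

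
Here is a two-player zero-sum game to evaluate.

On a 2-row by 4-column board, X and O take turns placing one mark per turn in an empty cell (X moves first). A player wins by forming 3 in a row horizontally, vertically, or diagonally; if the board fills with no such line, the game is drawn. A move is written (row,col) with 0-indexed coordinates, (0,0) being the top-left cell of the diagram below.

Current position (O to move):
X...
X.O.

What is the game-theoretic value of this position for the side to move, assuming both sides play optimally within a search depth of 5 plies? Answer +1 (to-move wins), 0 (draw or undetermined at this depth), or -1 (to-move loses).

value(X.../X.O., O) = 0

p1 O@[X.../X.O.]: (0,1)[XO../X.O.]+0* (0,2)[X.O./X.O.]+0 (0,3)[X..O/X.O.]+0 (1,1)[X.../XOO.]+0 (1,3)[X.../X.OO]+0
p2 X@[XO../X.O.]: (0,2)[XOX./X.O.]+0* (0,3)[XO.X/X.O.]+0 (1,1)[XO../XXO.]+0 (1,3)[XO../X.OX]+0
p3 O@[XOX./X.O.]: (0,3)[XOXO/X.O.]+0* (1,1)[XOX./XOO.]+0 (1,3)[XOX./X.OO]+0
p4 X@[XOXO/X.O.]: (1,1)[XOXO/XXO.]+0* (1,3)[XOXO/X.OX]+0
p5 O@[XOXO/XXO.]: (1,3)[XOXO/XXOO]+0*
p6 X@[XOXO/XXOO] terminal +0; root [X.../X.O.] d5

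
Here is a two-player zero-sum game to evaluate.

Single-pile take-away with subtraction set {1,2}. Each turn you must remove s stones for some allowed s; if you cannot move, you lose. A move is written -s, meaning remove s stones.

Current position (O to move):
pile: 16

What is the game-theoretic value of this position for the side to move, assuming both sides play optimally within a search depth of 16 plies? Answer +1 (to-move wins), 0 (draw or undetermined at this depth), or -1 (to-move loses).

value(16, O) = +1

ply 1, O at 16 | -1=+1→15*; -2=-1→14
ply 2, X at 15 | -1=-1→14*; -2=-1→13
ply 3, O at 14 | -1=-1→13; -2=+1→12*
ply 4, X at 12 | -1=-1→11*; -2=-1→10
ply 5, O at 11 | -1=-1→10; -2=+1→9*
ply 6, X at 9 | -1=-1→8*; -2=-1→7
ply 7, O at 8 | -1=-1→7; -2=+1→6*
ply 8, X at 6 | -1=-1→5*; -2=-1→4
ply 9, O at 5 | -1=-1→4; -2=+1→3*
ply 10, X at 3 | -1=-1→2*; -2=-1→1
ply 11, O at 2 | -1=-1→1; -2=+1→0*
ply 12: 0 is terminal -1 (X); from 16 depth 16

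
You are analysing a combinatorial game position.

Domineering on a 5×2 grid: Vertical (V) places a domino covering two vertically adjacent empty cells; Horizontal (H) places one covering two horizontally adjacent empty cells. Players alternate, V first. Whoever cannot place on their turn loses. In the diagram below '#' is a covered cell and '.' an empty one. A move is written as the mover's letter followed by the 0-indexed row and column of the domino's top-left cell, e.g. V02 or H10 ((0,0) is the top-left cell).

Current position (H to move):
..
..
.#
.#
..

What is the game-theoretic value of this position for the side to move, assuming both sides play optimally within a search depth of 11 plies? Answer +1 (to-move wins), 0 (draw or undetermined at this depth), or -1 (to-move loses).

p1 H@[../../.#/.#/..]: H00[##/../.#/.#/..]+1* H10[../##/.#/.#/..]+1 H40[../../.#/.#/##]-1
p2 V@[##/../.#/.#/..]: V10[##/#./##/.#/..]-1* V20[##/../##/##/..]-1 V30[##/../.#/##/#.]-1
p3 H@[##/#./##/.#/..]: H40[##/#./##/.#/##]+1*
p4 V@[##/#./##/.#/##] terminal -1; root [../../.#/.#/..] d11

value(../../.#/.#/.., H) = +1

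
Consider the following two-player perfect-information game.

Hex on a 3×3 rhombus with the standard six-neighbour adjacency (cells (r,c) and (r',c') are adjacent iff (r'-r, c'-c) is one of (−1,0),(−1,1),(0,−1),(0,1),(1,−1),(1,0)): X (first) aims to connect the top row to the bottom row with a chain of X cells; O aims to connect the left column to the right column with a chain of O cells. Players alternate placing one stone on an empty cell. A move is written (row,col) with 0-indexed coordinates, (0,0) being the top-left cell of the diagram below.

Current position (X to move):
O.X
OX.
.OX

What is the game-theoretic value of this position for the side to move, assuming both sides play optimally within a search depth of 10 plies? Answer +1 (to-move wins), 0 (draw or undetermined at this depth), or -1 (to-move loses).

[O.X/OX./.OX] X move#1: (0,1):+1/OXX/OX./.OX*, (1,2):+1/O.X/OXX/.OX, (2,0):+1/O.X/OX./XOX
[OXX/OX./.OX] O move#2: (1,2):-1/OXX/OXO/.OX*, (2,0):-1/OXX/OX./OOX
[OXX/OXO/.OX] X move#3: (2,0):+1/OXX/OXO/XOX*
[OXX/OXO/XOX] end (terminal -1, O#4); searched O.X/OX./.OX to 10

value(O.X/OX./.OX, X) = +1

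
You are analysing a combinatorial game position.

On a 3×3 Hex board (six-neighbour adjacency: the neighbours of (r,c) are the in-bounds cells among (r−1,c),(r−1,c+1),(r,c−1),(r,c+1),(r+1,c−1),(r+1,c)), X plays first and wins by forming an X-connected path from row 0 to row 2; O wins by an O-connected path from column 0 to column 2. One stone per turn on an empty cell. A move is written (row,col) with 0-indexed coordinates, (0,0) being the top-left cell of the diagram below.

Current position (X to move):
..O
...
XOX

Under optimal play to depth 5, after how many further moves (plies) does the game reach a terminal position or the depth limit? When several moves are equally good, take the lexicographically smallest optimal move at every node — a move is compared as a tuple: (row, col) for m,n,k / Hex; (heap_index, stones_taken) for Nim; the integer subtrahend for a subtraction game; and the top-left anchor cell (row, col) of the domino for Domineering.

PV length from [..O/.../XOX]: 3 plies

[..O/.../XOX] X move#1: (0,0):-1/X.O/.../XOX, (0,1):+1/.XO/.../XOX*, (1,0):+1/..O/X../XOX, (1,1):-1/..O/.X./XOX, (1,2):-1/..O/..X/XOX
[.XO/.../XOX] O move#2: (0,0):-1/OXO/.../XOX*, (1,0):-1/.XO/O../XOX, (1,1):-1/.XO/.O./XOX, (1,2):-1/.XO/..O/XOX
[OXO/.../XOX] X move#3: (1,0):+1/OXO/X../XOX*, (1,1):+1/OXO/.X./XOX, (1,2):+1/OXO/..X/XOX
[OXO/X../XOX] end (terminal -1, O#4); searched ..O/.../XOX to 5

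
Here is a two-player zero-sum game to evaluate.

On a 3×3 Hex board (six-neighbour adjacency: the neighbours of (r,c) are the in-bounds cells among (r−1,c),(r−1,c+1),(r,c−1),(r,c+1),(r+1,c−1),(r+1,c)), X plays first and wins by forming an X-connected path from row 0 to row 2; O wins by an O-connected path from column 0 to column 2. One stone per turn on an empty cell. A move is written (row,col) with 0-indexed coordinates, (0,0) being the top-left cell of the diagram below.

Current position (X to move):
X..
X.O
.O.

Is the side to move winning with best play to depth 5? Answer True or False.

X winning at [X../X.O/.O.]: True

p1 X@[X../X.O/.O.]: (0,1)[XX./X.O/.O.]-1 (0,2)[X.X/X.O/.O.]-1 (1,1)[X../XXO/.O.]-1 (2,0)[X../X.O/XO.]+1* (2,2)[X../X.O/.OX]-1
p2 O@[X../X.O/XO.] terminal -1; root [X../X.O/.O.] d5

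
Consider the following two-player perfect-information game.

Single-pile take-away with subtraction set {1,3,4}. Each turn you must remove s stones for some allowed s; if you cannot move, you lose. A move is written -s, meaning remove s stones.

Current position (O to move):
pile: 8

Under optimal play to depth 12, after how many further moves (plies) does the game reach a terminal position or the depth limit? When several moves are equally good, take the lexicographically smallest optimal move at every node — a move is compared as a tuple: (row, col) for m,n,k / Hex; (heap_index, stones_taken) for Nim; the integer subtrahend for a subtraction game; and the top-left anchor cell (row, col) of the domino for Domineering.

PV length from [8]: 5 plies

ply 1, O at 8 | -1=+1→7*; -3=-1→5; -4=-1→4
ply 2, X at 7 | -1=-1→6*; -3=-1→4; -4=-1→3
ply 3, O at 6 | -1=-1→5; -3=-1→3; -4=+1→2*
ply 4, X at 2 | -1=-1→1*
ply 5, O at 1 | -1=+1→0*
ply 6: 0 is terminal -1 (X); from 8 depth 12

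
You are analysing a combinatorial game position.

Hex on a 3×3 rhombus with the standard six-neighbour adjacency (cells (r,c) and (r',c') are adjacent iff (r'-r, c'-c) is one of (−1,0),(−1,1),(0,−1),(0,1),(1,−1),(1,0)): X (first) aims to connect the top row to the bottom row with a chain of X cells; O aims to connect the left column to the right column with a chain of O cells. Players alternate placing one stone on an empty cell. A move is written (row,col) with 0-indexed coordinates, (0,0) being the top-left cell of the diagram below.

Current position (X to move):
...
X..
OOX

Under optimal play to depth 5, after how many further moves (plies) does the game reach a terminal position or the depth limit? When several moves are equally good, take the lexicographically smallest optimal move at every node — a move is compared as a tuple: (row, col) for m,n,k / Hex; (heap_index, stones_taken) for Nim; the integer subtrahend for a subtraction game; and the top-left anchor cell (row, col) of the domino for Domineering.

p1 X@[.../X../OOX]: (0,0)[X../X../OOX]-1 (0,1)[.X./X../OOX]-1 (0,2)[..X/X../OOX]-1 (1,1)[.../XX./OOX]-1 (1,2)[.../X.X/OOX]+1*
p2 O@[.../X.X/OOX]: (0,0)[O../X.X/OOX]-1* (0,1)[.O./X.X/OOX]-1 (0,2)[..O/X.X/OOX]-1 (1,1)[.../XOX/OOX]-1
p3 X@[O../X.X/OOX]: (0,1)[OX./X.X/OOX]+1* (0,2)[O.X/X.X/OOX]+1 (1,1)[O../XXX/OOX]+1
p4 O@[OX./X.X/OOX]: (0,2)[OXO/X.X/OOX]-1* (1,1)[OX./XOX/OOX]-1
p5 X@[OXO/X.X/OOX]: (1,1)[OXO/XXX/OOX]+1*
p6 O@[OXO/XXX/OOX] terminal -1; root [.../X../OOX] d5

PV length from [.../X../OOX]: 5 plies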